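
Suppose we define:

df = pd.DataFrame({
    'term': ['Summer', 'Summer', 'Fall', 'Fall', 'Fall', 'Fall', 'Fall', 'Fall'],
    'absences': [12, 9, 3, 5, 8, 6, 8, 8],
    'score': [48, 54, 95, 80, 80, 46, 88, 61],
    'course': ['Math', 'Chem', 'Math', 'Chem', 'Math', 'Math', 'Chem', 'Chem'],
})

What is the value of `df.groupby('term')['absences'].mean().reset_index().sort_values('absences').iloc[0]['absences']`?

6.33333333333

group by term, mean of absences:
term
Fall       6.333333
Summer    10.500000
Name: absences, dtype: float64
reset_index():
     term   absences
0    Fall   6.333333
1  Summer  10.500000
sort by absences:
     term   absences
0    Fall   6.333333
1  Summer  10.500000
So iloc[0]['absences'] = 6.33333333333.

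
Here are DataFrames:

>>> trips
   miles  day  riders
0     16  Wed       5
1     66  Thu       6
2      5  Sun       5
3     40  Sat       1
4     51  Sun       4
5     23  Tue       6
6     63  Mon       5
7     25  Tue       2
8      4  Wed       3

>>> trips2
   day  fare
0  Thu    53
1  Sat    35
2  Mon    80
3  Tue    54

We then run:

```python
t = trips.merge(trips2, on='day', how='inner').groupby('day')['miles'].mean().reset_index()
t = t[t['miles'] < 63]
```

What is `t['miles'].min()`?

24.0

merge on 'day' (how='inner') → 5 rows:
   miles  day  riders  fare
0     66  Thu       6    53
1     40  Sat       1    35
2     23  Tue       6    54
3     63  Mon       5    80
4     25  Tue       2    54
group by day, mean of miles:
day
Mon    63.0
Sat    40.0
Thu    66.0
Tue    24.0
Name: miles, dtype: float64
reset_index():
   day  miles
0  Mon   63.0
1  Sat   40.0
2  Thu   66.0
3  Tue   24.0
filter rows where miles < 63:
   day  miles
1  Sat   40.0
3  Tue   24.0
Then the min of column 'miles': 24.0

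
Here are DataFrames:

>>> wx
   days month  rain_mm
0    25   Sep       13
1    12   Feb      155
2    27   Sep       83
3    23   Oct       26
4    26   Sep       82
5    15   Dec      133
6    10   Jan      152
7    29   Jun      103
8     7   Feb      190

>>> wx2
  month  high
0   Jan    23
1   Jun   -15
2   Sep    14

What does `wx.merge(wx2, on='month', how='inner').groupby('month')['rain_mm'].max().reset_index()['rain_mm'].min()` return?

83

merge on 'month' (how='inner') → 5 rows:
   days month  rain_mm  high
0    25   Sep       13    14
1    27   Sep       83    14
2    26   Sep       82    14
3    10   Jan      152    23
4    29   Jun      103   -15
group by month, max of rain_mm:
month
Jan    152
Jun    103
Sep     83
Name: rain_mm, dtype: int64
reset_index():
  month  rain_mm
0   Jan      152
1   Jun      103
2   Sep       83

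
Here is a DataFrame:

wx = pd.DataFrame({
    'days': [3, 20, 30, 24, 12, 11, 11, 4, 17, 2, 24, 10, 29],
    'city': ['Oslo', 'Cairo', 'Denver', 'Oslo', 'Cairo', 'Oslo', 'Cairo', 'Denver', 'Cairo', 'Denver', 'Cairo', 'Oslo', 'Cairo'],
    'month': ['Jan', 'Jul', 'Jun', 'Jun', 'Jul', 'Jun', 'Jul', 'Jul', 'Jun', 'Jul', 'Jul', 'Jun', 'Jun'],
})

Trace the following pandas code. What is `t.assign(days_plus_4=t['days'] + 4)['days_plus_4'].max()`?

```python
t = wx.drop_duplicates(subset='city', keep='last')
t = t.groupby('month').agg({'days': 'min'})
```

14

drop duplicate city (keep=last):
    days    city month
9      2  Denver   Jul
11    10    Oslo   Jun
12    29   Cairo   Jun
group by month, min of days:
       days
month      
Jul       2
Jun      10
add column days_plus_4 = t['days'] + 4:
       days  days_plus_4
month                   
Jul       2            6
Jun      10           14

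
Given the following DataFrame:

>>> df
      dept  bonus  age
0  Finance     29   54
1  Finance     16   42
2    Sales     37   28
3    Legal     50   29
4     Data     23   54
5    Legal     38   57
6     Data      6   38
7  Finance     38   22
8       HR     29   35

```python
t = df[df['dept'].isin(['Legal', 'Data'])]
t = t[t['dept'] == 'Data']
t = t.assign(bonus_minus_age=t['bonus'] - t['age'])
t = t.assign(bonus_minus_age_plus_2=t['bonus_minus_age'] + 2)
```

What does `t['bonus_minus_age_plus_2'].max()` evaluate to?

filter rows where dept in ['Legal', 'Data']:
    dept  bonus  age
3  Legal     50   29
4   Data     23   54
5  Legal     38   57
6   Data      6   38
filter rows where dept == 'Data':
   dept  bonus  age
4  Data     23   54
6  Data      6   38
add column bonus_minus_age = t['bonus'] - t['age']:
   dept  bonus  age  bonus_minus_age
4  Data     23   54              -31
6  Data      6   38              -32
add column bonus_minus_age_plus_2 = t['bonus_minus_age'] + 2:
   dept  bonus  age  bonus_minus_age  bonus_minus_age_plus_2
4  Data     23   54              -31                     -29
6  Data      6   38              -32                     -30

-29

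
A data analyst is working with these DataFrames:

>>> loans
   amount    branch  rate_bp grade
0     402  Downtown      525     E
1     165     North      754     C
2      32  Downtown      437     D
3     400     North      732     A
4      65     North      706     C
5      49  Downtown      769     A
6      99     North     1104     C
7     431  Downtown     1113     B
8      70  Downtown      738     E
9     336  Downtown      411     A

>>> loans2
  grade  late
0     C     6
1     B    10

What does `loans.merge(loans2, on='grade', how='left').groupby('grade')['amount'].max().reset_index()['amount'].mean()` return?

286.0

merge on 'grade' (how='left') → 10 rows:
   amount    branch  rate_bp grade  late
0     402  Downtown      525     E   NaN
1     165     North      754     C   6.0
2      32  Downtown      437     D   NaN
3     400     North      732     A   NaN
4      65     North      706     C   6.0
5      49  Downtown      769     A   NaN
6      99     North     1104     C   6.0
7     431  Downtown     1113     B  10.0
8      70  Downtown      738     E   NaN
9     336  Downtown      411     A   NaN
group by grade, max of amount:
grade
A    400
B    431
C    165
D     32
E    402
Name: amount, dtype: int64
reset_index():
  grade  amount
0     A     400
1     B     431
2     C     165
3     D      32
4     E     402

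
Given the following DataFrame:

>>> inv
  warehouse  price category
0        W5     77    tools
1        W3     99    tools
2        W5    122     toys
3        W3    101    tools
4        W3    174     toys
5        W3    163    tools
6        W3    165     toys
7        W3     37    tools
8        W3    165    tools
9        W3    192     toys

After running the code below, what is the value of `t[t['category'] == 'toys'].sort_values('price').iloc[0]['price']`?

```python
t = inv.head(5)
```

take first 5 rows:
  warehouse  price category
0        W5     77    tools
1        W3     99    tools
2        W5    122     toys
3        W3    101    tools
4        W3    174     toys
filter rows where category == 'toys':
  warehouse  price category
2        W5    122     toys
4        W3    174     toys
sort by price:
  warehouse  price category
2        W5    122     toys
4        W3    174     toys

122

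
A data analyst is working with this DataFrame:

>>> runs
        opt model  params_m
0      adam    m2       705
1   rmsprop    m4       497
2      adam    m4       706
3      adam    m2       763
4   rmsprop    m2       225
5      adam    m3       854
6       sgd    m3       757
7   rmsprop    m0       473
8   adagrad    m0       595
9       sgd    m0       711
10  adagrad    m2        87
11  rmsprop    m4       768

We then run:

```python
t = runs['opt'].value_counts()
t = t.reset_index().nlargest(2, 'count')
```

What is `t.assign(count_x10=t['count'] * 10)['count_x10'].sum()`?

value_counts of opt:
opt
adam       4
rmsprop    4
sgd        2
adagrad    2
Name: count, dtype: int64
reset_index():
       opt  count
0     adam      4
1  rmsprop      4
2      sgd      2
3  adagrad      2
take 2 rows with largest count:
       opt  count
0     adam      4
1  rmsprop      4
add column count_x10 = t['count'] * 10:
       opt  count  count_x10
0     adam      4         40
1  rmsprop      4         40
So sum() = 80.

80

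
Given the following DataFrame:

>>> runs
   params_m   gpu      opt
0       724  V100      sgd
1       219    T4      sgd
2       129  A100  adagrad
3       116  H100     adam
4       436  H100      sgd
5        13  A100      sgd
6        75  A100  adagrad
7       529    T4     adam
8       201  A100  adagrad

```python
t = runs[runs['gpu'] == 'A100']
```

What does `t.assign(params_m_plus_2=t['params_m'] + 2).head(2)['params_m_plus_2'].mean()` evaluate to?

73.0

filter rows where gpu == 'A100':
   params_m   gpu      opt
2       129  A100  adagrad
5        13  A100      sgd
6        75  A100  adagrad
8       201  A100  adagrad
add column params_m_plus_2 = t['params_m'] + 2:
   params_m   gpu      opt  params_m_plus_2
2       129  A100  adagrad              131
5        13  A100      sgd               15
6        75  A100  adagrad               77
8       201  A100  adagrad              203
take first 2 rows:
   params_m   gpu      opt  params_m_plus_2
2       129  A100  adagrad              131
5        13  A100      sgd               15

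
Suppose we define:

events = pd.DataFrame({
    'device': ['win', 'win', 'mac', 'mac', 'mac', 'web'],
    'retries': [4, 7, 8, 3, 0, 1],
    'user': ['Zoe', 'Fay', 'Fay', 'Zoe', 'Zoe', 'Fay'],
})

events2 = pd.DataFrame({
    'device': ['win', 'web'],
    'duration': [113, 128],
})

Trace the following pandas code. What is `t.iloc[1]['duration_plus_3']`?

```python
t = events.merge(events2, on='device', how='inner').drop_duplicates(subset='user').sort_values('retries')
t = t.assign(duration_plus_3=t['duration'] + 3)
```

116

merge on 'device' (how='inner') → 3 rows:
  device  retries user  duration
0    win        4  Zoe       113
1    win        7  Fay       113
2    web        1  Fay       128
drop duplicate user (keep=first):
  device  retries user  duration
0    win        4  Zoe       113
1    win        7  Fay       113
sort by retries:
  device  retries user  duration
0    win        4  Zoe       113
1    win        7  Fay       113
add column duration_plus_3 = t['duration'] + 3:
  device  retries user  duration  duration_plus_3
0    win        4  Zoe       113              116
1    win        7  Fay       113              116
The value at position 1, column 'duration_plus_3' is 116.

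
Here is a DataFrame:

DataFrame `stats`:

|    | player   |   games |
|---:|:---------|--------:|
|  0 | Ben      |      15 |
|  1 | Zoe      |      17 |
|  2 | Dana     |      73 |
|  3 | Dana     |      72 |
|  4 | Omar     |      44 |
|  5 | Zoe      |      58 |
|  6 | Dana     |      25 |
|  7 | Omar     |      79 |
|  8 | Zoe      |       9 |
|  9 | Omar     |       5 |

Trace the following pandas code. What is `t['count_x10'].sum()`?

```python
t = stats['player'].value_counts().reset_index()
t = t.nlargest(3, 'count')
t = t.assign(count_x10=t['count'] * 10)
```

value_counts of player:
player
Zoe     3
Dana    3
Omar    3
Ben     1
Name: count, dtype: int64
reset_index():
  player  count
0    Zoe      3
1   Dana      3
2   Omar      3
3    Ben      1
take 3 rows with largest count:
  player  count
0    Zoe      3
1   Dana      3
2   Omar      3
add column count_x10 = t['count'] * 10:
  player  count  count_x10
0    Zoe      3         30
1   Dana      3         30
2   Omar      3         30

90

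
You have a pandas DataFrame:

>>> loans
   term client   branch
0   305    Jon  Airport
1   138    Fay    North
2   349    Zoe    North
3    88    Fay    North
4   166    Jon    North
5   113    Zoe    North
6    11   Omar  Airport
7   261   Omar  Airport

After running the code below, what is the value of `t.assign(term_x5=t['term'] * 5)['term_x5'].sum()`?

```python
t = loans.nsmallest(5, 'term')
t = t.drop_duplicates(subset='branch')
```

495

take 5 rows with smallest term:
   term client   branch
6    11   Omar  Airport
3    88    Fay    North
5   113    Zoe    North
1   138    Fay    North
4   166    Jon    North
drop duplicate branch (keep=first):
   term client   branch
6    11   Omar  Airport
3    88    Fay    North
add column term_x5 = t['term'] * 5:
   term client   branch  term_x5
6    11   Omar  Airport       55
3    88    Fay    North      440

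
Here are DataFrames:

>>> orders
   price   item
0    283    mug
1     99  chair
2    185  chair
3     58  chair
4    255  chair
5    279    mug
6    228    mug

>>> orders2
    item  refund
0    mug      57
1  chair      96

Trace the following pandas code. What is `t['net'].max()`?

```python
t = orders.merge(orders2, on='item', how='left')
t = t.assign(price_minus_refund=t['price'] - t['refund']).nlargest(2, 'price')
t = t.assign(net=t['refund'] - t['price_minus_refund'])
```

merge on 'item' (how='left') → 7 rows:
   price   item  refund
0    283    mug      57
1     99  chair      96
2    185  chair      96
3     58  chair      96
4    255  chair      96
5    279    mug      57
6    228    mug      57
add column price_minus_refund = t['price'] - t['refund']:
   price   item  refund  price_minus_refund
0    283    mug      57                 226
1     99  chair      96                   3
2    185  chair      96                  89
3     58  chair      96                 -38
4    255  chair      96                 159
5    279    mug      57                 222
6    228    mug      57                 171
take 2 rows with largest price:
   price item  refund  price_minus_refund
0    283  mug      57                 226
5    279  mug      57                 222
add column net = t['refund'] - t['price_minus_refund']:
   price item  refund  price_minus_refund  net
0    283  mug      57                 226 -169
5    279  mug      57                 222 -165
Then the max of column 'net': -165

-165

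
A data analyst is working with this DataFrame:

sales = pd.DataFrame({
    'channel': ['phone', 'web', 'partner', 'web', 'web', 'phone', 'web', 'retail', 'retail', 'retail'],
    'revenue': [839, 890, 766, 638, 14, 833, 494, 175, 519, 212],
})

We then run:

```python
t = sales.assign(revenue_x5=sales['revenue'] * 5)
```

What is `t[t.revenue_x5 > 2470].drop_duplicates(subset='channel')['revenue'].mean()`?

add column revenue_x5 = sales['revenue'] * 5:
   channel  revenue  revenue_x5
0    phone      839        4195
1      web      890        4450
2  partner      766        3830
3      web      638        3190
4      web       14          70
5    phone      833        4165
6      web      494        2470
7   retail      175         875
8   retail      519        2595
9   retail      212        1060
filter rows where revenue_x5 > 2470:
   channel  revenue  revenue_x5
0    phone      839        4195
1      web      890        4450
2  partner      766        3830
3      web      638        3190
5    phone      833        4165
8   retail      519        2595
drop duplicate channel (keep=first):
   channel  revenue  revenue_x5
0    phone      839        4195
1      web      890        4450
2  partner      766        3830
8   retail      519        2595
Hence 753.5.

753.5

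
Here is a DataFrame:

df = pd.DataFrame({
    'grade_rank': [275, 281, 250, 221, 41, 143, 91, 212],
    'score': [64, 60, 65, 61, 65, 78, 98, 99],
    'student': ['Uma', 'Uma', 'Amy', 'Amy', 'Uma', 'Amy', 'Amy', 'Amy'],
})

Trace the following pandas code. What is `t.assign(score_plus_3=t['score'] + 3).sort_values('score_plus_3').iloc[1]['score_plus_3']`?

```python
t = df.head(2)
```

67

take first 2 rows:
   grade_rank  score student
0         275     64     Uma
1         281     60     Uma
add column score_plus_3 = t['score'] + 3:
   grade_rank  score student  score_plus_3
0         275     64     Uma            67
1         281     60     Uma            63
sort by score_plus_3:
   grade_rank  score student  score_plus_3
1         281     60     Uma            63
0         275     64     Uma            67
Taking the value at position 1, column 'score_plus_3' gives 67.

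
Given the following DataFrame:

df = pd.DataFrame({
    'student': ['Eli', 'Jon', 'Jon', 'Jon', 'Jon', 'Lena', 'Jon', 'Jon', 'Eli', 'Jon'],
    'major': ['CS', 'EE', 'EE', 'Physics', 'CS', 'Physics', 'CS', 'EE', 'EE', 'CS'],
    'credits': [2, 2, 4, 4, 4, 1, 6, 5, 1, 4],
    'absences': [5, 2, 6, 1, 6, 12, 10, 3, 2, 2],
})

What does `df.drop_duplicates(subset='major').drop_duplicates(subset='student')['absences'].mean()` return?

drop duplicate major (keep=first):
  student    major  credits  absences
0     Eli       CS        2         5
1     Jon       EE        2         2
3     Jon  Physics        4         1
drop duplicate student (keep=first):
  student major  credits  absences
0     Eli    CS        2         5
1     Jon    EE        2         2
The mean of column 'absences' is 3.5.

3.5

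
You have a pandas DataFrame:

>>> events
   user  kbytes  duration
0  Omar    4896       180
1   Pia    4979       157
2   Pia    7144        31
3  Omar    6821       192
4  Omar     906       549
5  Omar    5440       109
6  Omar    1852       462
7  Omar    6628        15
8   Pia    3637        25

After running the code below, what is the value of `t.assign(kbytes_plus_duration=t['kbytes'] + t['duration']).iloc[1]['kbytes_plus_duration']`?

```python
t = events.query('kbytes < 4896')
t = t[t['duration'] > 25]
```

2314

filter rows where kbytes < 4896:
   user  kbytes  duration
4  Omar     906       549
6  Omar    1852       462
8   Pia    3637        25
filter rows where duration > 25:
   user  kbytes  duration
4  Omar     906       549
6  Omar    1852       462
add column kbytes_plus_duration = t['kbytes'] + t['duration']:
   user  kbytes  duration  kbytes_plus_duration
4  Omar     906       549                  1455
6  Omar    1852       462                  2314
Reading off the value at position 1, column 'kbytes_plus_duration', we get 2314.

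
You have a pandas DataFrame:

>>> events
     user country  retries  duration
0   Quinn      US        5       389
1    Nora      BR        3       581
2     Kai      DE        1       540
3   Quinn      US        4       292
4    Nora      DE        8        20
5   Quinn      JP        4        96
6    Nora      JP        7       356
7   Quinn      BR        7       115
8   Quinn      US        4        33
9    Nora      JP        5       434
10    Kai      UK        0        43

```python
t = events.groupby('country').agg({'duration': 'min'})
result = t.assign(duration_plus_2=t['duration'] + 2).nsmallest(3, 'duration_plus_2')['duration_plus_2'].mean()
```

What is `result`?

group by country, min of duration:
         duration
country          
BR            115
DE             20
JP             96
UK             43
US             33
add column duration_plus_2 = t['duration'] + 2:
         duration  duration_plus_2
country                           
BR            115              117
DE             20               22
JP             96               98
UK             43               45
US             33               35
take 3 rows with smallest duration_plus_2:
         duration  duration_plus_2
country                           
DE             20               22
US             33               35
UK             43               45
Hence 34.0.

34.0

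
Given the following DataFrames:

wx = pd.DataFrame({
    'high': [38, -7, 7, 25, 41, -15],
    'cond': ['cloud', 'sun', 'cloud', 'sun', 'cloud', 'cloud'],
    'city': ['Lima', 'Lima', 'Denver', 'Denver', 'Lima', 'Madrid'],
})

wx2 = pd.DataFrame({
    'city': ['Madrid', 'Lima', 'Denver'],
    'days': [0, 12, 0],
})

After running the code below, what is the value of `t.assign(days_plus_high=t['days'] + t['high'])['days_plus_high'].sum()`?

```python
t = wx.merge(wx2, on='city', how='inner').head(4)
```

87

merge on 'city' (how='inner') → 6 rows:
   high   cond    city  days
0    38  cloud    Lima    12
1    -7    sun    Lima    12
2     7  cloud  Denver     0
3    25    sun  Denver     0
4    41  cloud    Lima    12
5   -15  cloud  Madrid     0
take first 4 rows:
   high   cond    city  days
0    38  cloud    Lima    12
1    -7    sun    Lima    12
2     7  cloud  Denver     0
3    25    sun  Denver     0
add column days_plus_high = t['days'] + t['high']:
   high   cond    city  days  days_plus_high
0    38  cloud    Lima    12              50
1    -7    sun    Lima    12               5
2     7  cloud  Denver     0               7
3    25    sun  Denver     0              25
The sum of column 'days_plus_high' is 87.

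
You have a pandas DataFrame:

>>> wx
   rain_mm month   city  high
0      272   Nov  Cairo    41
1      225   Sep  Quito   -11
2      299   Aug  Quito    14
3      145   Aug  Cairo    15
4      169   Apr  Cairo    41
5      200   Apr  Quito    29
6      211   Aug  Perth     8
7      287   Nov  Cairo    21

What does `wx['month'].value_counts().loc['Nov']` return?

2

value_counts of month:
month
Aug    3
Nov    2
Apr    2
Sep    1
Name: count, dtype: int64
Finally, value at index 'Nov' = 2.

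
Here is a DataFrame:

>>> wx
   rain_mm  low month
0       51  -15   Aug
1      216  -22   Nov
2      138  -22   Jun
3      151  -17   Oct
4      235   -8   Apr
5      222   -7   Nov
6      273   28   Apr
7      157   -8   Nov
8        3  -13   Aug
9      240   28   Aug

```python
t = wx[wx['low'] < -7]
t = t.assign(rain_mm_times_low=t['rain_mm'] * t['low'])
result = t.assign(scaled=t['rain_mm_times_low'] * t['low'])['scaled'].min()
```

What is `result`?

507

filter rows where low < -7:
   rain_mm  low month
0       51  -15   Aug
1      216  -22   Nov
2      138  -22   Jun
3      151  -17   Oct
4      235   -8   Apr
7      157   -8   Nov
8        3  -13   Aug
add column rain_mm_times_low = t['rain_mm'] * t['low']:
   rain_mm  low month  rain_mm_times_low
0       51  -15   Aug               -765
1      216  -22   Nov              -4752
2      138  -22   Jun              -3036
3      151  -17   Oct              -2567
4      235   -8   Apr              -1880
7      157   -8   Nov              -1256
8        3  -13   Aug                -39
add column scaled = t['rain_mm_times_low'] * t['low']:
   rain_mm  low month  rain_mm_times_low  scaled
0       51  -15   Aug               -765   11475
1      216  -22   Nov              -4752  104544
2      138  -22   Jun              -3036   66792
3      151  -17   Oct              -2567   43639
4      235   -8   Apr              -1880   15040
7      157   -8   Nov              -1256   10048
8        3  -13   Aug                -39     507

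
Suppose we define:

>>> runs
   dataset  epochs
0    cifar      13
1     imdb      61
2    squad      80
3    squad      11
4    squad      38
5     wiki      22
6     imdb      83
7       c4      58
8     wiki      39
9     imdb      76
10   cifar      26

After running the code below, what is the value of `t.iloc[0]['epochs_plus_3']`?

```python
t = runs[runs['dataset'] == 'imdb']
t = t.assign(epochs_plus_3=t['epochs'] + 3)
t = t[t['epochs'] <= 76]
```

64

filter rows where dataset == 'imdb':
  dataset  epochs
1    imdb      61
6    imdb      83
9    imdb      76
add column epochs_plus_3 = t['epochs'] + 3:
  dataset  epochs  epochs_plus_3
1    imdb      61             64
6    imdb      83             86
9    imdb      76             79
filter rows where epochs <= 76:
  dataset  epochs  epochs_plus_3
1    imdb      61             64
9    imdb      76             79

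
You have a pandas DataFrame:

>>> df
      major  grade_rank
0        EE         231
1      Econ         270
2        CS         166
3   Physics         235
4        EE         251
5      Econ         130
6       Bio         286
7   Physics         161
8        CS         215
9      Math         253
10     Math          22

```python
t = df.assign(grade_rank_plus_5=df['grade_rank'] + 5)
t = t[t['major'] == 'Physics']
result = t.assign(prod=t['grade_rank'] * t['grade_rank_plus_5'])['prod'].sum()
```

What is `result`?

add column grade_rank_plus_5 = df['grade_rank'] + 5:
      major  grade_rank  grade_rank_plus_5
0        EE         231                236
1      Econ         270                275
2        CS         166                171
3   Physics         235                240
4        EE         251                256
5      Econ         130                135
6       Bio         286                291
7   Physics         161                166
8        CS         215                220
9      Math         253                258
10     Math          22                 27
filter rows where major == 'Physics':
     major  grade_rank  grade_rank_plus_5
3  Physics         235                240
7  Physics         161                166
add column prod = t['grade_rank'] * t['grade_rank_plus_5']:
     major  grade_rank  grade_rank_plus_5   prod
3  Physics         235                240  56400
7  Physics         161                166  26726
Finally, sum of column 'prod' = 83126.

83126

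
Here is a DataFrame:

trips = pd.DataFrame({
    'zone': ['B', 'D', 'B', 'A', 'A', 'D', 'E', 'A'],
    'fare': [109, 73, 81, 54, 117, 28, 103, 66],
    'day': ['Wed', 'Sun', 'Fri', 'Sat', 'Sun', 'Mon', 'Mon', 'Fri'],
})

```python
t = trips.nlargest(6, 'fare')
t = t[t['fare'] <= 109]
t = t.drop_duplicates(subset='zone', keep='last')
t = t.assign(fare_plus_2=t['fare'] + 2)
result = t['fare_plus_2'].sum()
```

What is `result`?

take 6 rows with largest fare:
  zone  fare  day
4    A   117  Sun
0    B   109  Wed
6    E   103  Mon
2    B    81  Fri
1    D    73  Sun
7    A    66  Fri
filter rows where fare <= 109:
  zone  fare  day
0    B   109  Wed
6    E   103  Mon
2    B    81  Fri
1    D    73  Sun
7    A    66  Fri
drop duplicate zone (keep=last):
  zone  fare  day
6    E   103  Mon
2    B    81  Fri
1    D    73  Sun
7    A    66  Fri
add column fare_plus_2 = t['fare'] + 2:
  zone  fare  day  fare_plus_2
6    E   103  Mon          105
2    B    81  Fri           83
1    D    73  Sun           75
7    A    66  Fri           68

331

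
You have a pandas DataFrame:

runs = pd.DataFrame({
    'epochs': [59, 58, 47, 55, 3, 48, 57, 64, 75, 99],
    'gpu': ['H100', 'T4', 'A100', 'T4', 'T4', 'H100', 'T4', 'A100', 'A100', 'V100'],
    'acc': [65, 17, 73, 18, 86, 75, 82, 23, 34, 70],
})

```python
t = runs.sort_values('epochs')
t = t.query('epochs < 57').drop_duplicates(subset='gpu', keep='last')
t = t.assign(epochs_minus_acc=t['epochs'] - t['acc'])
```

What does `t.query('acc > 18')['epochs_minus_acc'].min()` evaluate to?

-27

sort by epochs:
   epochs   gpu  acc
4       3    T4   86
2      47  A100   73
5      48  H100   75
3      55    T4   18
6      57    T4   82
1      58    T4   17
0      59  H100   65
7      64  A100   23
8      75  A100   34
9      99  V100   70
filter rows where epochs < 57:
   epochs   gpu  acc
4       3    T4   86
2      47  A100   73
5      48  H100   75
3      55    T4   18
drop duplicate gpu (keep=last):
   epochs   gpu  acc
2      47  A100   73
5      48  H100   75
3      55    T4   18
add column epochs_minus_acc = t['epochs'] - t['acc']:
   epochs   gpu  acc  epochs_minus_acc
2      47  A100   73               -26
5      48  H100   75               -27
3      55    T4   18                37
filter rows where acc > 18:
   epochs   gpu  acc  epochs_minus_acc
2      47  A100   73               -26
5      48  H100   75               -27
The min of column 'epochs_minus_acc' is -27.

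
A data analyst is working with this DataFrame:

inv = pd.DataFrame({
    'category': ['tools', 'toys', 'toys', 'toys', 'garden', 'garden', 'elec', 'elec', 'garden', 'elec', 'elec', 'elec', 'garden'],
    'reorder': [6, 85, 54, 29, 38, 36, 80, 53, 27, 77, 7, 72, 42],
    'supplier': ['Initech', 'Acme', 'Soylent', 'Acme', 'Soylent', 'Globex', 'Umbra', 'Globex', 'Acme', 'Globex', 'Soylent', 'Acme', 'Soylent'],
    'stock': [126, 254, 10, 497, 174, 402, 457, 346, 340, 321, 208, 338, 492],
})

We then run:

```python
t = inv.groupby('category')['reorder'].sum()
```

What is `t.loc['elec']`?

289

group by category, sum of reorder:
category
elec      289
garden    143
tools       6
toys      168
Name: reorder, dtype: int64
Reading off the value at index 'elec', we get 289.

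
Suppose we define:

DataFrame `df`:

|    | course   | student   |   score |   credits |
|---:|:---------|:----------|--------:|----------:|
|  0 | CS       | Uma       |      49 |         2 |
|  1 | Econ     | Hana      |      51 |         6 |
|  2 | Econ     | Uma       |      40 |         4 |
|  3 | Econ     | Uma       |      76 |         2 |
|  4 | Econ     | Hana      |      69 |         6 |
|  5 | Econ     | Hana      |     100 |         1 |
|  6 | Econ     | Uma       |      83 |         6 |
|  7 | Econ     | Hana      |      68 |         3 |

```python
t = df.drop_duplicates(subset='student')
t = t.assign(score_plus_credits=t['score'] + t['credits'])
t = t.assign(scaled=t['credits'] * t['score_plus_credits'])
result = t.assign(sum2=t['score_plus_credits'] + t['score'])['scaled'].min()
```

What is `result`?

drop duplicate student (keep=first):
  course student  score  credits
0     CS     Uma     49        2
1   Econ    Hana     51        6
add column score_plus_credits = t['score'] + t['credits']:
  course student  score  credits  score_plus_credits
0     CS     Uma     49        2                  51
1   Econ    Hana     51        6                  57
add column scaled = t['credits'] * t['score_plus_credits']:
  course student  score  credits  score_plus_credits  scaled
0     CS     Uma     49        2                  51     102
1   Econ    Hana     51        6                  57     342
add column sum2 = t['score_plus_credits'] + t['score']:
  course student  score  credits  score_plus_credits  scaled  sum2
0     CS     Uma     49        2                  51     102   100
1   Econ    Hana     51        6                  57     342   108

102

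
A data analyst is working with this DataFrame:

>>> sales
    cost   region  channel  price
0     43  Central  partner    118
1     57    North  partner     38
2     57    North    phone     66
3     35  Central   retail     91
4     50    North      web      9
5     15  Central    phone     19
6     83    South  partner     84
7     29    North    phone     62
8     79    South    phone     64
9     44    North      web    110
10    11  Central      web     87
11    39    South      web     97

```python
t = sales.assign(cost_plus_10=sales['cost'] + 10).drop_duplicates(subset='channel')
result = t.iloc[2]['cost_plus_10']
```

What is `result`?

45

add column cost_plus_10 = sales['cost'] + 10:
    cost   region  channel  price  cost_plus_10
0     43  Central  partner    118            53
1     57    North  partner     38            67
2     57    North    phone     66            67
3     35  Central   retail     91            45
4     50    North      web      9            60
5     15  Central    phone     19            25
6     83    South  partner     84            93
7     29    North    phone     62            39
8     79    South    phone     64            89
9     44    North      web    110            54
10    11  Central      web     87            21
11    39    South      web     97            49
drop duplicate channel (keep=first):
   cost   region  channel  price  cost_plus_10
0    43  Central  partner    118            53
2    57    North    phone     66            67
3    35  Central   retail     91            45
4    50    North      web      9            60
The value at position 2, column 'cost_plus_10' is 45.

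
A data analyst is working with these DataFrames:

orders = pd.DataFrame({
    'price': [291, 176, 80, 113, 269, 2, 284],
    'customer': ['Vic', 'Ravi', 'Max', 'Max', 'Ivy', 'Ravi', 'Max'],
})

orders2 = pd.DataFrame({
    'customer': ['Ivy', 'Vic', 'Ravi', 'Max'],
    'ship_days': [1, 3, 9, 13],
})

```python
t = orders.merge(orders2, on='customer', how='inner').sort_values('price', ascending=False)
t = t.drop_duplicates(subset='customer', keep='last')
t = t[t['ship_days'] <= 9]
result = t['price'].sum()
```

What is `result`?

562

merge on 'customer' (how='inner') → 7 rows:
   price customer  ship_days
0    291      Vic          3
1    176     Ravi          9
2     80      Max         13
3    113      Max         13
4    269      Ivy          1
5      2     Ravi          9
6    284      Max         13
sort by price descending:
   price customer  ship_days
0    291      Vic          3
6    284      Max         13
4    269      Ivy          1
1    176     Ravi          9
3    113      Max         13
2     80      Max         13
5      2     Ravi          9
drop duplicate customer (keep=last):
   price customer  ship_days
0    291      Vic          3
4    269      Ivy          1
2     80      Max         13
5      2     Ravi          9
filter rows where ship_days <= 9:
   price customer  ship_days
0    291      Vic          3
4    269      Ivy          1
5      2     Ravi          9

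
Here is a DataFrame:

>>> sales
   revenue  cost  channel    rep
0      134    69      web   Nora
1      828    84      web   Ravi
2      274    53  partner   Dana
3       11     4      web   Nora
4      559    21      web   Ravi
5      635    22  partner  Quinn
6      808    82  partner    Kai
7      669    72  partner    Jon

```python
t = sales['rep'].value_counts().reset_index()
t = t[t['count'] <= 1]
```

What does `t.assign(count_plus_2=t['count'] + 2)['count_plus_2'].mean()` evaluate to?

3.0

value_counts of rep:
rep
Nora     2
Ravi     2
Dana     1
Quinn    1
Kai      1
Jon      1
Name: count, dtype: int64
reset_index():
     rep  count
0   Nora      2
1   Ravi      2
2   Dana      1
3  Quinn      1
4    Kai      1
5    Jon      1
filter rows where count <= 1:
     rep  count
2   Dana      1
3  Quinn      1
4    Kai      1
5    Jon      1
add column count_plus_2 = t['count'] + 2:
     rep  count  count_plus_2
2   Dana      1             3
3  Quinn      1             3
4    Kai      1             3
5    Jon      1             3
mean of column 'count_plus_2' → 3.0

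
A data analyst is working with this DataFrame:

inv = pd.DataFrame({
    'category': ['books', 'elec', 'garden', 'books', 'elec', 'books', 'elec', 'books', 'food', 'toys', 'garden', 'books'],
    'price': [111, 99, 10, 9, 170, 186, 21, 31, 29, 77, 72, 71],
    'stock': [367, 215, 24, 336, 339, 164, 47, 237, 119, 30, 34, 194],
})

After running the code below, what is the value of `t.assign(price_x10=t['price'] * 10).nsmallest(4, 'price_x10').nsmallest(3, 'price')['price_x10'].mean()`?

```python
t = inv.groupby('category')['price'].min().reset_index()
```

133.333333333

group by category, min of price:
category
books      9
elec      21
food      29
garden    10
toys      77
Name: price, dtype: int64
reset_index():
  category  price
0    books      9
1     elec     21
2     food     29
3   garden     10
4     toys     77
add column price_x10 = t['price'] * 10:
  category  price  price_x10
0    books      9         90
1     elec     21        210
2     food     29        290
3   garden     10        100
4     toys     77        770
take 4 rows with smallest price_x10:
  category  price  price_x10
0    books      9         90
3   garden     10        100
1     elec     21        210
2     food     29        290
take 3 rows with smallest price:
  category  price  price_x10
0    books      9         90
3   garden     10        100
1     elec     21        210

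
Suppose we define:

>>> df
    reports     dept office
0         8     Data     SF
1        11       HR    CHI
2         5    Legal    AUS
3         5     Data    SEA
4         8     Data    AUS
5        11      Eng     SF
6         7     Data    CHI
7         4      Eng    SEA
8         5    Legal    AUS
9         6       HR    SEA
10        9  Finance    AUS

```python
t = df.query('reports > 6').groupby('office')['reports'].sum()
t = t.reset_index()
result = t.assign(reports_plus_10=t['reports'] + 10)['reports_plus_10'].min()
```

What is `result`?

filter rows where reports > 6:
    reports     dept office
0         8     Data     SF
1        11       HR    CHI
4         8     Data    AUS
5        11      Eng     SF
6         7     Data    CHI
10        9  Finance    AUS
group by office, sum of reports:
office
AUS    17
CHI    18
SF     19
Name: reports, dtype: int64
reset_index():
  office  reports
0    AUS       17
1    CHI       18
2     SF       19
add column reports_plus_10 = t['reports'] + 10:
  office  reports  reports_plus_10
0    AUS       17               27
1    CHI       18               28
2     SF       19               29

27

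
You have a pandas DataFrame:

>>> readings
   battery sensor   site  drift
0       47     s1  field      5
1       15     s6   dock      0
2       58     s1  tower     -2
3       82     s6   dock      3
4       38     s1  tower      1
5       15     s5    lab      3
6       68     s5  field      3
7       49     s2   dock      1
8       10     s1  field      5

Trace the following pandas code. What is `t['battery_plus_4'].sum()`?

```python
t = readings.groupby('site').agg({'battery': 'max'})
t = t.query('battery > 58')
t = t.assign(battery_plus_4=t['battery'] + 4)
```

group by site, max of battery:
       battery
site          
dock        82
field       68
lab         15
tower       58
filter rows where battery > 58:
       battery
site          
dock        82
field       68
add column battery_plus_4 = t['battery'] + 4:
       battery  battery_plus_4
site                          
dock        82              86
field       68              72
Finally, sum of column 'battery_plus_4' = 158.

158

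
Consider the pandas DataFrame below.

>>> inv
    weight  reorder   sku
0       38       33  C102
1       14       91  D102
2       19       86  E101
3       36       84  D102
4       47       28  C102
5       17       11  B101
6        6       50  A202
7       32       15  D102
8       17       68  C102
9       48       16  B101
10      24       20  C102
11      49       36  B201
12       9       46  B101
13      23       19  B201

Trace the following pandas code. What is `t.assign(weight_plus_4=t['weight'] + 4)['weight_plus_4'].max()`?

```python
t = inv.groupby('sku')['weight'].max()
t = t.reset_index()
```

53

group by sku, max of weight:
sku
A202     6
B101    48
B201    49
C102    47
D102    36
E101    19
Name: weight, dtype: int64
reset_index():
    sku  weight
0  A202       6
1  B101      48
2  B201      49
3  C102      47
4  D102      36
5  E101      19
add column weight_plus_4 = t['weight'] + 4:
    sku  weight  weight_plus_4
0  A202       6             10
1  B101      48             52
2  B201      49             53
3  C102      47             51
4  D102      36             40
5  E101      19             23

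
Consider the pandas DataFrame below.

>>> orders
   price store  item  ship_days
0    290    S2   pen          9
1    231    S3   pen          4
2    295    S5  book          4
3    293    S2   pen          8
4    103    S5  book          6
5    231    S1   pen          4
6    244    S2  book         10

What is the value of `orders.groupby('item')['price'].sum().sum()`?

1687

group by item, sum of price:
item
book     642
pen     1045
Name: price, dtype: int64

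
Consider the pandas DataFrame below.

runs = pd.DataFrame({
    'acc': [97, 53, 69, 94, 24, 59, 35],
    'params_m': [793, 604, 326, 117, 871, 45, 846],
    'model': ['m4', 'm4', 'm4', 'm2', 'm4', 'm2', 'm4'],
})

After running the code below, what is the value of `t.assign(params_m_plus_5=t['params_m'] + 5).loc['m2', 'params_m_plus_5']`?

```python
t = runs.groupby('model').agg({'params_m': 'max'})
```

122

group by model, max of params_m:
       params_m
model          
m2          117
m4          871
add column params_m_plus_5 = t['params_m'] + 5:
       params_m  params_m_plus_5
model                           
m2          117              122
m4          871              876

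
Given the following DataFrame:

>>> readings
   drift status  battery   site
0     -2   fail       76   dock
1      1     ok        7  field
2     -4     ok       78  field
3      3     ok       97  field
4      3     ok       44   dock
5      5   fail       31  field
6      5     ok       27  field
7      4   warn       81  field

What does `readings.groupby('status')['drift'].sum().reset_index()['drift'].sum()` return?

15

group by status, sum of drift:
status
fail    3
ok      8
warn    4
Name: drift, dtype: int64
reset_index():
  status  drift
0   fail      3
1     ok      8
2   warn      4
Finally, sum of column 'drift' = 15.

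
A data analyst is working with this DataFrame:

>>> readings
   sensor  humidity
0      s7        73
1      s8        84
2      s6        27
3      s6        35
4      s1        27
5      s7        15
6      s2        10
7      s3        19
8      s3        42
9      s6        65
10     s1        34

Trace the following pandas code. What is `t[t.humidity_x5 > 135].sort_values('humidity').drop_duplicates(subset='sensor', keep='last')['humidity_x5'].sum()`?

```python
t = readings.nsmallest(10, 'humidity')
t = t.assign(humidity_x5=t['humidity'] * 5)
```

1070

take 10 rows with smallest humidity:
   sensor  humidity
6      s2        10
5      s7        15
7      s3        19
2      s6        27
4      s1        27
10     s1        34
3      s6        35
8      s3        42
9      s6        65
0      s7        73
add column humidity_x5 = t['humidity'] * 5:
   sensor  humidity  humidity_x5
6      s2        10           50
5      s7        15           75
7      s3        19           95
2      s6        27          135
4      s1        27          135
10     s1        34          170
3      s6        35          175
8      s3        42          210
9      s6        65          325
0      s7        73          365
filter rows where humidity_x5 > 135:
   sensor  humidity  humidity_x5
10     s1        34          170
3      s6        35          175
8      s3        42          210
9      s6        65          325
0      s7        73          365
sort by humidity:
   sensor  humidity  humidity_x5
10     s1        34          170
3      s6        35          175
8      s3        42          210
9      s6        65          325
0      s7        73          365
drop duplicate sensor (keep=last):
   sensor  humidity  humidity_x5
10     s1        34          170
8      s3        42          210
9      s6        65          325
0      s7        73          365
The sum of column 'humidity_x5' is 1070.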